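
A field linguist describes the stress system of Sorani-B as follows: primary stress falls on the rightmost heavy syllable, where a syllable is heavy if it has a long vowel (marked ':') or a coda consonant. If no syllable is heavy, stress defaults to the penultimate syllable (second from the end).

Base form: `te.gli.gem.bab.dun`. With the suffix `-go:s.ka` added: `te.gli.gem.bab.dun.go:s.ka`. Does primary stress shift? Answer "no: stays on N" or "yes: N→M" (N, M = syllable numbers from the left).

yes: 5→6

Base `te.gli.gem.bab.dun` (5 syllables):
  Weights: 1 te L, 2 gli L, 3 gem H, 4 bab H, 5 dun H.
  Heavy syllables in the domain: 3, 4, 5. The rightmost is syllable 5 (dun).
  → primary stress on syllable 5.
Suffixed `te.gli.gem.bab.dun.go:s.ka` (7 syllables):
  Weights: 1 te L, 2 gli L, 3 gem H, 4 bab H, 5 dun H, 6 go:s H, 7 ka L.
  Heavy syllables in the domain: 3, 4, 5, 6. The rightmost is syllable 6 (go:s).
  → primary stress on syllable 6.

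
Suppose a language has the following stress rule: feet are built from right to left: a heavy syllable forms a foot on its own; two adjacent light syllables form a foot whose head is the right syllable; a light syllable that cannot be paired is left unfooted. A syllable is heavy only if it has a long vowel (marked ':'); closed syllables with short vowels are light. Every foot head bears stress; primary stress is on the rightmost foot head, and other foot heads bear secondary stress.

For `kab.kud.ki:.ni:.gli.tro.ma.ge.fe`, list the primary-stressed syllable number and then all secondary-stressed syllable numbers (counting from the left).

Weights: 1 kab L, 2 kud L, 3 ki: H, 4 ni: H, 5 gli L, 6 tro L, 7 ma L, 8 ge L, 9 fe L.
Parse right to left (heavy = foot alone; LL = one foot; stranded L unfooted): (kab.ˈkud) (ˈki:) (ˈni:) gli (tro.ˈma) (ge.ˈfe).
Foot heads: 2, 3, 4, 7, 9.
Primary stress on the rightmost head = syllable 9.
Secondary stress on 2, 3, 4, 7: kab.ˌkud.ˌki:.ˌni:.gli.tro.ˌma.ge.ˈfe.

primary 9, secondary 2, 3, 4, 7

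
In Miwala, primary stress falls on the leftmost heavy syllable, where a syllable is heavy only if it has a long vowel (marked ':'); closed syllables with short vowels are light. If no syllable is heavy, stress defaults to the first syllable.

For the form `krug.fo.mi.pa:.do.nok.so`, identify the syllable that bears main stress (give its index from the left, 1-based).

Weights: 1 krug L, 2 fo L, 3 mi L, 4 pa: H, 5 do L, 6 nok L, 7 so L.
Heavy syllables in the domain: 4. The leftmost is syllable 4 (pa:).
Primary stress: syllable 4 → krug.fo.mi.ˈpa:.do.nok.so.

4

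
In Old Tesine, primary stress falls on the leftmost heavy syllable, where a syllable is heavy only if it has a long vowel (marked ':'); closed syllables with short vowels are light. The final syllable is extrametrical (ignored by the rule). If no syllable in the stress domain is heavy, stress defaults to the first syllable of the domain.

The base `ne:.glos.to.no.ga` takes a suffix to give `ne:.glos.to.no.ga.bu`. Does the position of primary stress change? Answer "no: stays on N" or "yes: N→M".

Base `ne:.glos.to.no.ga` (5 syllables):
  The final syllable (5, ga) is extrametrical; the stress domain is syllables 1–4.
  Weights: 1 ne: H, 2 glos L, 3 to L, 4 no L.
  Heavy syllables in the domain: 1. The leftmost is syllable 1 (ne:).
  → primary stress on syllable 1.
Suffixed `ne:.glos.to.no.ga.bu` (6 syllables):
  The final syllable (6, bu) is extrametrical; the stress domain is syllables 1–5.
  Weights: 1 ne: H, 2 glos L, 3 to L, 4 no L, 5 ga L.
  Heavy syllables in the domain: 1. The leftmost is syllable 1 (ne:).
  → primary stress on syllable 1.

no: stays on 1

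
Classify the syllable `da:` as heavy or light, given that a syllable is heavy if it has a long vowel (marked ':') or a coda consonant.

`da:`: long vowel, open (no coda). Long vowel → heavy.

heavy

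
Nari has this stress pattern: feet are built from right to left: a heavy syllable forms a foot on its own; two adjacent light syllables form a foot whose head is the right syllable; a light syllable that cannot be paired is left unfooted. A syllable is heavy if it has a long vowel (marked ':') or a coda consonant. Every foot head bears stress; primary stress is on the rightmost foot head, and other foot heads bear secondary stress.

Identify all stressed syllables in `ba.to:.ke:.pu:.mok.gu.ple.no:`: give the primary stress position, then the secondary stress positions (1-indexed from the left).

Weights: 1 ba L, 2 to: H, 3 ke: H, 4 pu: H, 5 mok H, 6 gu L, 7 ple L, 8 no: H.
Parse right to left (heavy = foot alone; LL = one foot; stranded L unfooted): ba (ˈto:) (ˈke:) (ˈpu:) (ˈmok) (gu.ˈple) (ˈno:).
Foot heads: 2, 3, 4, 5, 7, 8.
Primary stress on the rightmost head = syllable 8.
Secondary stress on 2, 3, 4, 5, 7: ba.ˌto:.ˌke:.ˌpu:.ˌmok.gu.ˌple.ˈno:.

primary 8, secondary 2, 3, 4, 5, 7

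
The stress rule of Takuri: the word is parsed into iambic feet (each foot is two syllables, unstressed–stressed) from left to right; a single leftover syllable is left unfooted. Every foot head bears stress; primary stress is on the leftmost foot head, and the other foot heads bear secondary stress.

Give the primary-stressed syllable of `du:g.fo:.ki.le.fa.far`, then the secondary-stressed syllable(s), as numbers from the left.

primary 2, secondary 4, 6

Parse left to right into iambic (σˈσ) feet: (du:g.ˈfo:) (ki.ˈle) (fa.ˈfar).
Foot heads (stressed positions): 2, 4, 6.
End Rule Leftmost: primary stress on the leftmost head = syllable 2.
Secondary stress on 4, 6: du:g.ˈfo:.ki.ˌle.fa.ˌfar.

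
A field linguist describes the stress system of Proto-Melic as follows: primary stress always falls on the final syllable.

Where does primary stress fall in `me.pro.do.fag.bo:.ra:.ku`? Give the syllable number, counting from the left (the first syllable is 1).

7

The word has 7 syllables; the final syllable is syllable 7 (ku).
Primary stress: syllable 7 → me.pro.do.fag.bo:.ra:.ˈku.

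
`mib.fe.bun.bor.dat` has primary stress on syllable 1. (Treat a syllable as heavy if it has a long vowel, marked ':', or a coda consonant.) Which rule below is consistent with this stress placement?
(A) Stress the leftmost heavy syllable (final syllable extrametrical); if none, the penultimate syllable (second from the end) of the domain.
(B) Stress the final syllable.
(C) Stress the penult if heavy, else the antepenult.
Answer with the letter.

A

Rule A → syllable 1 ✓.
Rule B → syllable 5 (observed: 1).
Rule C → syllable 4 (observed: 1).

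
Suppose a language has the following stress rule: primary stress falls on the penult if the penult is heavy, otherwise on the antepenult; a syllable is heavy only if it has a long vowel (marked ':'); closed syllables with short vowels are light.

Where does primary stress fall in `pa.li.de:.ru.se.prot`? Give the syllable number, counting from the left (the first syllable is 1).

Weights: 4 ru L, 5 se L, 6 prot L.
The penult (syllable 5, se) is light, so stress falls on the antepenult (syllable 4, ru).
Primary stress: syllable 4 → pa.li.de:.ˈru.se.prot.

4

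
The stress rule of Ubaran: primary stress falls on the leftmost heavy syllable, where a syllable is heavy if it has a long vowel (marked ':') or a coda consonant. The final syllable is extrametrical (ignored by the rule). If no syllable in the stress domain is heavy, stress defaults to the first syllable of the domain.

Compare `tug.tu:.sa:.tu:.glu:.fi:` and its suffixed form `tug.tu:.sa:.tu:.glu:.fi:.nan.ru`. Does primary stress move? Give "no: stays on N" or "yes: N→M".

no: stays on 1

Base `tug.tu:.sa:.tu:.glu:.fi:` (6 syllables):
  The final syllable (6, fi:) is extrametrical; the stress domain is syllables 1–5.
  Weights: 1 tug H, 2 tu: H, 3 sa: H, 4 tu: H, 5 glu: H.
  Heavy syllables in the domain: 1, 2, 3, 4, 5. The leftmost is syllable 1 (tug).
  → primary stress on syllable 1.
Suffixed `tug.tu:.sa:.tu:.glu:.fi:.nan.ru` (8 syllables):
  The final syllable (8, ru) is extrametrical; the stress domain is syllables 1–7.
  Weights: 1 tug H, 2 tu: H, 3 sa: H, 4 tu: H, 5 glu: H, 6 fi: H, 7 nan H.
  Heavy syllables in the domain: 1, 2, 3, 4, 5, 6, 7. The leftmost is syllable 1 (tug).
  → primary stress on syllable 1.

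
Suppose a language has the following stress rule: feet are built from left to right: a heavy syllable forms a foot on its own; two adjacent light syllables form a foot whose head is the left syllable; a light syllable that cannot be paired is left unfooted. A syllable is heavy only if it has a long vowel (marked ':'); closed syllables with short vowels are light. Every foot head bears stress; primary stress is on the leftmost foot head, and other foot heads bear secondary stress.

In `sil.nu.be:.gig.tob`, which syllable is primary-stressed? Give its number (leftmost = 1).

Weights: 1 sil L, 2 nu L, 3 be: H, 4 gig L, 5 tob L.
Parse left to right (heavy = foot alone; LL = one foot; stranded L unfooted): (ˈsil.nu) (ˈbe:) (ˈgig.tob).
Foot heads: 1, 3, 4.
Primary stress on the leftmost head = syllable 1.
Primary stress: syllable 1 → ˈsil.nu.be:.gig.tob.

1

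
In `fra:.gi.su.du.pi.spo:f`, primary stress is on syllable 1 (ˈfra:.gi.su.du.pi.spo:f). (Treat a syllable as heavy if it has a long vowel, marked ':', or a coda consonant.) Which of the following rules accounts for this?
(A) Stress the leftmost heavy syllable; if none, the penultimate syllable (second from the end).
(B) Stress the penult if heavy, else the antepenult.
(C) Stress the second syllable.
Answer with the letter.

A

Rule A → syllable 1 ✓.
Rule B → syllable 4 (observed: 1).
Rule C → syllable 2 (observed: 1).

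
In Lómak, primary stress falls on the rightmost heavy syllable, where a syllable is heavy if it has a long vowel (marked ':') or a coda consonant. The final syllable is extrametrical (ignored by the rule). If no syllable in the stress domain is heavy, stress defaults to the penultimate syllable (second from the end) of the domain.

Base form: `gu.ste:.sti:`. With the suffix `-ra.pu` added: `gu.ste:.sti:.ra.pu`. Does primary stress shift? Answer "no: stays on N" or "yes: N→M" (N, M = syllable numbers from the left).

yes: 2→3

Base `gu.ste:.sti:` (3 syllables):
  The final syllable (3, sti:) is extrametrical; the stress domain is syllables 1–2.
  Weights: 1 gu L, 2 ste: H.
  Heavy syllables in the domain: 2. The rightmost is syllable 2 (ste:).
  → primary stress on syllable 2.
Suffixed `gu.ste:.sti:.ra.pu` (5 syllables):
  The final syllable (5, pu) is extrametrical; the stress domain is syllables 1–4.
  Weights: 1 gu L, 2 ste: H, 3 sti: H, 4 ra L.
  Heavy syllables in the domain: 2, 3. The rightmost is syllable 3 (sti:).
  → primary stress on syllable 3.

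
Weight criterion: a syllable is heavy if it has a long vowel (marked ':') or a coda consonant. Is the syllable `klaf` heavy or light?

heavy

`klaf`: short vowel, closed (coda /f/). Closed → heavy.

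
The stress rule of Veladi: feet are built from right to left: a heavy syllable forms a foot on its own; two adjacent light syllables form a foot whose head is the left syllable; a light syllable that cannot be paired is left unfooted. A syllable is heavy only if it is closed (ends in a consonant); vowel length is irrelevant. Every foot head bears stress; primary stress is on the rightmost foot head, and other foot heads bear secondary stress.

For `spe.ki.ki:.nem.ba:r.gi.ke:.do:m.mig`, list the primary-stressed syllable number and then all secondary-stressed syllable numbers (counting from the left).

Weights: 1 spe L, 2 ki L, 3 ki: L, 4 nem H, 5 ba:r H, 6 gi L, 7 ke: L, 8 do:m H, 9 mig H.
Parse right to left (heavy = foot alone; LL = one foot; stranded L unfooted): spe (ˈki.ki:) (ˈnem) (ˈba:r) (ˈgi.ke:) (ˈdo:m) (ˈmig).
Foot heads: 2, 4, 5, 6, 8, 9.
Primary stress on the rightmost head = syllable 9.
Secondary stress on 2, 4, 5, 6, 8: spe.ˌki.ki:.ˌnem.ˌba:r.ˌgi.ke:.ˌdo:m.ˈmig.

primary 9, secondary 2, 4, 5, 6, 8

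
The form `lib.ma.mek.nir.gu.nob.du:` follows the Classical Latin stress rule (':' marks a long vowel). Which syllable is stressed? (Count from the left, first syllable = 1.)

6

Classical Latin: stress the penult if heavy (long vowel or closed), else the antepenult.
Weights: 5 gu L, 6 nob H, 7 du: H.
The penult (syllable 6, nob) is heavy, so it takes stress.
Stress on syllable 6: lib.ma.mek.nir.gu.ˈnob.du:.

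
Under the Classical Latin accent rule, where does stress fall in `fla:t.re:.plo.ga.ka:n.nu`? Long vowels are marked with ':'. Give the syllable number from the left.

5

Classical Latin: stress the penult if heavy (long vowel or closed), else the antepenult.
Weights: 4 ga L, 5 ka:n H, 6 nu L.
The penult (syllable 5, ka:n) is heavy, so it takes stress.
Stress on syllable 5: fla:t.re:.plo.ga.ˈka:n.nu.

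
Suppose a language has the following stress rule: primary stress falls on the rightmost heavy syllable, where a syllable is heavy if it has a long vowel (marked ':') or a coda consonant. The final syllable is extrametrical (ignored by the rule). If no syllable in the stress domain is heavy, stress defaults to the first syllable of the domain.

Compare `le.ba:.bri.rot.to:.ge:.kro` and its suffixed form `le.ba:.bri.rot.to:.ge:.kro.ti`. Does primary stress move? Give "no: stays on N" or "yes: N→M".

Base `le.ba:.bri.rot.to:.ge:.kro` (7 syllables):
  The final syllable (7, kro) is extrametrical; the stress domain is syllables 1–6.
  Weights: 1 le L, 2 ba: H, 3 bri L, 4 rot H, 5 to: H, 6 ge: H.
  Heavy syllables in the domain: 2, 4, 5, 6. The rightmost is syllable 6 (ge:).
  → primary stress on syllable 6.
Suffixed `le.ba:.bri.rot.to:.ge:.kro.ti` (8 syllables):
  The final syllable (8, ti) is extrametrical; the stress domain is syllables 1–7.
  Weights: 1 le L, 2 ba: H, 3 bri L, 4 rot H, 5 to: H, 6 ge: H, 7 kro L.
  Heavy syllables in the domain: 2, 4, 5, 6. The rightmost is syllable 6 (ge:).
  → primary stress on syllable 6.

no: stays on 6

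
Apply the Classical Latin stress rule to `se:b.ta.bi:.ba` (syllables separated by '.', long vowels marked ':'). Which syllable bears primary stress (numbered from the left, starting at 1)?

3

Classical Latin: stress the penult if heavy (long vowel or closed), else the antepenult.
Weights: 2 ta L, 3 bi: H, 4 ba L.
The penult (syllable 3, bi:) is heavy, so it takes stress.
Stress on syllable 3: se:b.ta.ˈbi:.ba.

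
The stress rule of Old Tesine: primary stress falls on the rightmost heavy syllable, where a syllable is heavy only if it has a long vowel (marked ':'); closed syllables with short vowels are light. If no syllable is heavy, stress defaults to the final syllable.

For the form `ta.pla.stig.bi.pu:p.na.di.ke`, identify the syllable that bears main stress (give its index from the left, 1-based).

Weights: 1 ta L, 2 pla L, 3 stig L, 4 bi L, 5 pu:p H, 6 na L, 7 di L, 8 ke L.
Heavy syllables in the domain: 5. The rightmost is syllable 5 (pu:p).
Primary stress: syllable 5 → ta.pla.stig.bi.ˈpu:p.na.di.ke.

5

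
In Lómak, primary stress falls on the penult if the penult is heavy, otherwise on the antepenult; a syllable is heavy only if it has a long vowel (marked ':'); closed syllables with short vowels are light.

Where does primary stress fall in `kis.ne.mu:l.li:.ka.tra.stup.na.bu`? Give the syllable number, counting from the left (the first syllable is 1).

7

Weights: 7 stup L, 8 na L, 9 bu L.
The penult (syllable 8, na) is light, so stress falls on the antepenult (syllable 7, stup).
Primary stress: syllable 7 → kis.ne.mu:l.li:.ka.tra.ˈstup.na.bu.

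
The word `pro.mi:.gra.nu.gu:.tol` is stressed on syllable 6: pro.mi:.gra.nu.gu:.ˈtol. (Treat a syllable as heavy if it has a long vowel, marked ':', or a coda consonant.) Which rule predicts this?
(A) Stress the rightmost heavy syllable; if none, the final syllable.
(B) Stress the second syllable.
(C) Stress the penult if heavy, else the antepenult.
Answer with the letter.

Rule A → syllable 6 ✓.
Rule B → syllable 2 (observed: 6).
Rule C → syllable 5 (observed: 6).

A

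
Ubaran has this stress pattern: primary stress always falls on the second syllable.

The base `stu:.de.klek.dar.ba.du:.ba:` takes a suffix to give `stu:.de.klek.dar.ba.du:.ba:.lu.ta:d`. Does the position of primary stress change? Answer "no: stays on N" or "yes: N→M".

no: stays on 2

Base `stu:.de.klek.dar.ba.du:.ba:` (7 syllables):
  The word has 7 syllables; the second syllable is syllable 2 (de).
  → primary stress on syllable 2.
Suffixed `stu:.de.klek.dar.ba.du:.ba:.lu.ta:d` (9 syllables):
  The word has 9 syllables; the second syllable is syllable 2 (de).
  → primary stress on syllable 2.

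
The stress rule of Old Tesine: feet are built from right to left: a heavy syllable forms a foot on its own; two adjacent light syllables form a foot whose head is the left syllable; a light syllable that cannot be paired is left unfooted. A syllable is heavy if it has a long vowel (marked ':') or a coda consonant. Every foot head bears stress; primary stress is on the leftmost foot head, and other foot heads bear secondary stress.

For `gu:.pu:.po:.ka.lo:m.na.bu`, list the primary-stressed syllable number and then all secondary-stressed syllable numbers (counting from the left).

Weights: 1 gu: H, 2 pu: H, 3 po: H, 4 ka L, 5 lo:m H, 6 na L, 7 bu L.
Parse right to left (heavy = foot alone; LL = one foot; stranded L unfooted): (ˈgu:) (ˈpu:) (ˈpo:) ka (ˈlo:m) (ˈna.bu).
Foot heads: 1, 2, 3, 5, 6.
Primary stress on the leftmost head = syllable 1.
Secondary stress on 2, 3, 5, 6: ˈgu:.ˌpu:.ˌpo:.ka.ˌlo:m.ˌna.bu.

primary 1, secondary 2, 3, 5, 6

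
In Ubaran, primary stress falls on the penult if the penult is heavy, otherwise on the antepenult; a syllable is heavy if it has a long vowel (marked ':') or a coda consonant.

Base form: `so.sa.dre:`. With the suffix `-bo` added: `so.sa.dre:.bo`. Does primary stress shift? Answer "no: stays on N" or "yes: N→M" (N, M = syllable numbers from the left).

yes: 1→3

Base `so.sa.dre:` (3 syllables):
  Weights: 1 so L, 2 sa L, 3 dre: H.
  The penult (syllable 2, sa) is light, so stress falls on the antepenult (syllable 1, so).
  → primary stress on syllable 1.
Suffixed `so.sa.dre:.bo` (4 syllables):
  Weights: 2 sa L, 3 dre: H, 4 bo L.
  The penult (syllable 3, dre:) is heavy, so it takes stress.
  → primary stress on syllable 3.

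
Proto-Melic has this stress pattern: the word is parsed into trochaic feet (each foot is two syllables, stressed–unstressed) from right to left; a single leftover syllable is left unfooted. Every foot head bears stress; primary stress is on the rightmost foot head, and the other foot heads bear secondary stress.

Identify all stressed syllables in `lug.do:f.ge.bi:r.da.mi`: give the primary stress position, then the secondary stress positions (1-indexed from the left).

Parse right to left into trochaic (ˈσσ) feet: (ˈlug.do:f) (ˈge.bi:r) (ˈda.mi).
Foot heads (stressed positions): 1, 3, 5.
End Rule Rightmost: primary stress on the rightmost head = syllable 5.
Secondary stress on 1, 3: ˌlug.do:f.ˌge.bi:r.ˈda.mi.

primary 5, secondary 1, 3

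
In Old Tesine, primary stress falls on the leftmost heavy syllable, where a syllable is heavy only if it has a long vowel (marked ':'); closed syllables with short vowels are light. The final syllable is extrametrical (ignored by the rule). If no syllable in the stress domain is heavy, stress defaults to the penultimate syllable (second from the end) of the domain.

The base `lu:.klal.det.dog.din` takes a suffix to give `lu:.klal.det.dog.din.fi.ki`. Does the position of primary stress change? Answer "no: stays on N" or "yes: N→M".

no: stays on 1

Base `lu:.klal.det.dog.din` (5 syllables):
  The final syllable (5, din) is extrametrical; the stress domain is syllables 1–4.
  Weights: 1 lu: H, 2 klal L, 3 det L, 4 dog L.
  Heavy syllables in the domain: 1. The leftmost is syllable 1 (lu:).
  → primary stress on syllable 1.
Suffixed `lu:.klal.det.dog.din.fi.ki` (7 syllables):
  The final syllable (7, ki) is extrametrical; the stress domain is syllables 1–6.
  Weights: 1 lu: H, 2 klal L, 3 det L, 4 dog L, 5 din L, 6 fi L.
  Heavy syllables in the domain: 1. The leftmost is syllable 1 (lu:).
  → primary stress on syllable 1.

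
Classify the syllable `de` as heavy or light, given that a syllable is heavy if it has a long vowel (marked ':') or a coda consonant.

light

`de`: short vowel, open (no coda). Short vowel, open → light.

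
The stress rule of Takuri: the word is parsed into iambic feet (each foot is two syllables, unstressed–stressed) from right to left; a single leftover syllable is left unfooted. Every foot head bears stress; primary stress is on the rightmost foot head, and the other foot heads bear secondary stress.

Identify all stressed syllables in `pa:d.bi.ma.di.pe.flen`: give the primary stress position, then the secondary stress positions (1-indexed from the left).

Parse right to left into iambic (σˈσ) feet: (pa:d.ˈbi) (ma.ˈdi) (pe.ˈflen).
Foot heads (stressed positions): 2, 4, 6.
End Rule Rightmost: primary stress on the rightmost head = syllable 6.
Secondary stress on 2, 4: pa:d.ˌbi.ma.ˌdi.pe.ˈflen.

primary 6, secondary 2, 4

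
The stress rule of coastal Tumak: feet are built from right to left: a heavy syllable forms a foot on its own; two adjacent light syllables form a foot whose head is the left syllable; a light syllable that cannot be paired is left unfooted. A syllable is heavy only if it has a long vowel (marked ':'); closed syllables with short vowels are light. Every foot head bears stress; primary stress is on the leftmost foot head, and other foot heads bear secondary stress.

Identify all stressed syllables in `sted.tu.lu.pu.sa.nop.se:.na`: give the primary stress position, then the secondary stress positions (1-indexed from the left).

primary 1, secondary 3, 5, 7

Weights: 1 sted L, 2 tu L, 3 lu L, 4 pu L, 5 sa L, 6 nop L, 7 se: H, 8 na L.
Parse right to left (heavy = foot alone; LL = one foot; stranded L unfooted): (ˈsted.tu) (ˈlu.pu) (ˈsa.nop) (ˈse:) na.
Foot heads: 1, 3, 5, 7.
Primary stress on the leftmost head = syllable 1.
Secondary stress on 3, 5, 7: ˈsted.tu.ˌlu.pu.ˌsa.nop.ˌse:.na.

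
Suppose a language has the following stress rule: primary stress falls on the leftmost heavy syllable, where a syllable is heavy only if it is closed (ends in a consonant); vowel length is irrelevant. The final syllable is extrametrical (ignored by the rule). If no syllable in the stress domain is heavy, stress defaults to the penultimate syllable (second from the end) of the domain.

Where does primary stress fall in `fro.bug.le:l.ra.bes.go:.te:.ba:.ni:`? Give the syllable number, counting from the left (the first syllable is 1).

The final syllable (9, ni:) is extrametrical; the stress domain is syllables 1–8.
Weights: 1 fro L, 2 bug H, 3 le:l H, 4 ra L, 5 bes H, 6 go: L, 7 te: L, 8 ba: L.
Heavy syllables in the domain: 2, 3, 5. The leftmost is syllable 2 (bug).
Primary stress: syllable 2 → fro.ˈbug.le:l.ra.bes.go:.te:.ba:.ni:.

2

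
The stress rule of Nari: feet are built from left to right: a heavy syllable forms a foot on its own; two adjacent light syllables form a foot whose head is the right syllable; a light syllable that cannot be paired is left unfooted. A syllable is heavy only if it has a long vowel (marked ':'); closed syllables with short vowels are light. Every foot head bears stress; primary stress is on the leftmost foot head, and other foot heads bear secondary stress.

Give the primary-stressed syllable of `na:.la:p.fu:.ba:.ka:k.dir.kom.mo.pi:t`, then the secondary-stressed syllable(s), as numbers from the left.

Weights: 1 na: H, 2 la:p H, 3 fu: H, 4 ba: H, 5 ka:k H, 6 dir L, 7 kom L, 8 mo L, 9 pi:t H.
Parse left to right (heavy = foot alone; LL = one foot; stranded L unfooted): (ˈna:) (ˈla:p) (ˈfu:) (ˈba:) (ˈka:k) (dir.ˈkom) mo (ˈpi:t).
Foot heads: 1, 2, 3, 4, 5, 7, 9.
Primary stress on the leftmost head = syllable 1.
Secondary stress on 2, 3, 4, 5, 7, 9: ˈna:.ˌla:p.ˌfu:.ˌba:.ˌka:k.dir.ˌkom.mo.ˌpi:t.

primary 1, secondary 2, 3, 4, 5, 7, 9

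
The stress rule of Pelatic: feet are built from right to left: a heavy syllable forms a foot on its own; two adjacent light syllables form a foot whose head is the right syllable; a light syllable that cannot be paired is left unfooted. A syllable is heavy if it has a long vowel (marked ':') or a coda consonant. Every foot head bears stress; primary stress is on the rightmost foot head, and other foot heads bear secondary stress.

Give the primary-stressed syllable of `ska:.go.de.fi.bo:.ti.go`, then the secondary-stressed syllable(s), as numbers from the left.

primary 7, secondary 1, 4, 5

Weights: 1 ska: H, 2 go L, 3 de L, 4 fi L, 5 bo: H, 6 ti L, 7 go L.
Parse right to left (heavy = foot alone; LL = one foot; stranded L unfooted): (ˈska:) go (de.ˈfi) (ˈbo:) (ti.ˈgo).
Foot heads: 1, 4, 5, 7.
Primary stress on the rightmost head = syllable 7.
Secondary stress on 1, 4, 5: ˌska:.go.de.ˌfi.ˌbo:.ti.ˈgo.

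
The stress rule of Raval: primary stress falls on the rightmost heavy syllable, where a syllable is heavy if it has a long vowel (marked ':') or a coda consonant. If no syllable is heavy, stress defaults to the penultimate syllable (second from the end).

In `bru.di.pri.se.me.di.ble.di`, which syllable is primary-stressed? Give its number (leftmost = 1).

7

Weights: 1 bru L, 2 di L, 3 pri L, 4 se L, 5 me L, 6 di L, 7 ble L, 8 di L.
No heavy syllable in the domain; default to the penultimate syllable (second from the end) = syllable 7.
Primary stress: syllable 7 → bru.di.pri.se.me.di.ˈble.di.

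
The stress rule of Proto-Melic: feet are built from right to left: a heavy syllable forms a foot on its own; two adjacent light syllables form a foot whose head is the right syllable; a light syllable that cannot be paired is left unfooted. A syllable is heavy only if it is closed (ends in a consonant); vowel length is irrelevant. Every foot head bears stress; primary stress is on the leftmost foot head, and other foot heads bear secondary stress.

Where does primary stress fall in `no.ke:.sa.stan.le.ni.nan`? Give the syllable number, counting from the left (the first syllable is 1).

3

Weights: 1 no L, 2 ke: L, 3 sa L, 4 stan H, 5 le L, 6 ni L, 7 nan H.
Parse right to left (heavy = foot alone; LL = one foot; stranded L unfooted): no (ke:.ˈsa) (ˈstan) (le.ˈni) (ˈnan).
Foot heads: 3, 4, 6, 7.
Primary stress on the leftmost head = syllable 3.
Primary stress: syllable 3 → no.ke:.ˈsa.stan.le.ni.nan.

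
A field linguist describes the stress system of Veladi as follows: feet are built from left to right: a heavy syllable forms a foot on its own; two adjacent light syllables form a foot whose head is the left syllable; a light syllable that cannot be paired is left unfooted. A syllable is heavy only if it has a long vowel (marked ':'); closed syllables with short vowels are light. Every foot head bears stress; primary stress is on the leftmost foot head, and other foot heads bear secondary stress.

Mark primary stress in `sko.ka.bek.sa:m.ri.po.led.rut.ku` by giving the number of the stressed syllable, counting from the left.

1

Weights: 1 sko L, 2 ka L, 3 bek L, 4 sa:m H, 5 ri L, 6 po L, 7 led L, 8 rut L, 9 ku L.
Parse left to right (heavy = foot alone; LL = one foot; stranded L unfooted): (ˈsko.ka) bek (ˈsa:m) (ˈri.po) (ˈled.rut) ku.
Foot heads: 1, 4, 5, 7.
Primary stress on the leftmost head = syllable 1.
Primary stress: syllable 1 → ˈsko.ka.bek.sa:m.ri.po.led.rut.ku.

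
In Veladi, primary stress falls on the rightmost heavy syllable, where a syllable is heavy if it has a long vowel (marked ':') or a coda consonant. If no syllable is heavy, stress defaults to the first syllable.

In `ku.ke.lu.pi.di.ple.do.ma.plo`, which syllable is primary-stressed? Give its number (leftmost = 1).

Weights: 1 ku L, 2 ke L, 3 lu L, 4 pi L, 5 di L, 6 ple L, 7 do L, 8 ma L, 9 plo L.
No heavy syllable in the domain; default to the first syllable = syllable 1.
Primary stress: syllable 1 → ˈku.ke.lu.pi.di.ple.do.ma.plo.

1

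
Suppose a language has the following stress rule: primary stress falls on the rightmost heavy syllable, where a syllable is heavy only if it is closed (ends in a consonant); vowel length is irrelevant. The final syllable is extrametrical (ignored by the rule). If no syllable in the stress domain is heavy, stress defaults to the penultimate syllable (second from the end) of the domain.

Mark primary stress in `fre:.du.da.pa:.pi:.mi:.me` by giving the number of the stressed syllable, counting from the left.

The final syllable (7, me) is extrametrical; the stress domain is syllables 1–6.
Weights: 1 fre: L, 2 du L, 3 da L, 4 pa: L, 5 pi: L, 6 mi: L.
No heavy syllable in the domain; default to the penultimate syllable (second from the end) of the domain = syllable 5.
Primary stress: syllable 5 → fre:.du.da.pa:.ˈpi:.mi:.me.

5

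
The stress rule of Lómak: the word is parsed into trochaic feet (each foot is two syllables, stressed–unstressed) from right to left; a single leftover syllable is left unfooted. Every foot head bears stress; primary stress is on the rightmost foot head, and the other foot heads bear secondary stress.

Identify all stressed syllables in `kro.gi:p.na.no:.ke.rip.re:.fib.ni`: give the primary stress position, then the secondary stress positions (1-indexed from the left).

Parse right to left into trochaic (ˈσσ) feet: kro (ˈgi:p.na) (ˈno:.ke) (ˈrip.re:) (ˈfib.ni). Syllable 1 is left unfooted.
Foot heads (stressed positions): 2, 4, 6, 8.
End Rule Rightmost: primary stress on the rightmost head = syllable 8.
Secondary stress on 2, 4, 6: kro.ˌgi:p.na.ˌno:.ke.ˌrip.re:.ˈfib.ni.

primary 8, secondary 2, 4, 6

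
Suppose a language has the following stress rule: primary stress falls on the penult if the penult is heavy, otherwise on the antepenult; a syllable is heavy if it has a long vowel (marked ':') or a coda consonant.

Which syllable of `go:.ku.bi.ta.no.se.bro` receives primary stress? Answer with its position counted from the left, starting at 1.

5

Weights: 5 no L, 6 se L, 7 bro L.
The penult (syllable 6, se) is light, so stress falls on the antepenult (syllable 5, no).
Primary stress: syllable 5 → go:.ku.bi.ta.ˈno.se.bro.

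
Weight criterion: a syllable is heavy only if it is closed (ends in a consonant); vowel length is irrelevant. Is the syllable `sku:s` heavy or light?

heavy

`sku:s`: long vowel, closed (coda /s/). Closed (coda /s/) → heavy.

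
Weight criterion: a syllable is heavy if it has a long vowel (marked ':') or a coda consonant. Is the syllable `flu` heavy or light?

light

`flu`: short vowel, open (no coda). Short vowel, open → light.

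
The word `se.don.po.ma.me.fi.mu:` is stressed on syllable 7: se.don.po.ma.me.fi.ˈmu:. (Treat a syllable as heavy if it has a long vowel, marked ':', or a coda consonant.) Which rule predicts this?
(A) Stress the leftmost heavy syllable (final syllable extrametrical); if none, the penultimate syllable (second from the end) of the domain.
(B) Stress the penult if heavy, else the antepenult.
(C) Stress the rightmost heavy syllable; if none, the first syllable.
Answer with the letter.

C

Rule A → syllable 2 (observed: 7).
Rule B → syllable 5 (observed: 7).
Rule C → syllable 7 ✓.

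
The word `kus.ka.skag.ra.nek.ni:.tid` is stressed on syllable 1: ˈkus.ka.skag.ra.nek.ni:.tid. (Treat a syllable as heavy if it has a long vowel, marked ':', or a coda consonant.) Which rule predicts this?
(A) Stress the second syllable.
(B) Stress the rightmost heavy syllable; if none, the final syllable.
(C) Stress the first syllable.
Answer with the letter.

C

Rule A → syllable 2 (observed: 1).
Rule B → syllable 7 (observed: 1).
Rule C → syllable 1 ✓.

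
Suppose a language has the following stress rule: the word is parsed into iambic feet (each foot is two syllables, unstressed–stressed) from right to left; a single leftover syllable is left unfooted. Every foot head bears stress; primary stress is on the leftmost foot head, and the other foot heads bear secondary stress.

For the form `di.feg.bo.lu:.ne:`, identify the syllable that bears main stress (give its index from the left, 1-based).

3

Parse right to left into iambic (σˈσ) feet: di (feg.ˈbo) (lu:.ˈne:). Syllable 1 is left unfooted.
Foot heads (stressed positions): 3, 5.
End Rule Leftmost: primary stress on the leftmost head = syllable 3.
Primary stress: syllable 3 → di.feg.ˈbo.lu:.ne:.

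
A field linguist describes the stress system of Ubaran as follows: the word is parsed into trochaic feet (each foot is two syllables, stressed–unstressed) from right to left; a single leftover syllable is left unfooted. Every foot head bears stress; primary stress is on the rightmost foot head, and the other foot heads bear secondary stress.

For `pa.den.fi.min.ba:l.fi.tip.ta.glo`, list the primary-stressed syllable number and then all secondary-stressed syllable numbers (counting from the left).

Parse right to left into trochaic (ˈσσ) feet: pa (ˈden.fi) (ˈmin.ba:l) (ˈfi.tip) (ˈta.glo). Syllable 1 is left unfooted.
Foot heads (stressed positions): 2, 4, 6, 8.
End Rule Rightmost: primary stress on the rightmost head = syllable 8.
Secondary stress on 2, 4, 6: pa.ˌden.fi.ˌmin.ba:l.ˌfi.tip.ˈta.glo.

primary 8, secondary 2, 4, 6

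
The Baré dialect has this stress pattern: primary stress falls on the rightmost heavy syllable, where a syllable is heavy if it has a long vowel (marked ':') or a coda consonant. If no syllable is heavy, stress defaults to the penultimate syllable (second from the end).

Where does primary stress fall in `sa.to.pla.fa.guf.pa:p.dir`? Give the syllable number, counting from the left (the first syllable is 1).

7

Weights: 1 sa L, 2 to L, 3 pla L, 4 fa L, 5 guf H, 6 pa:p H, 7 dir H.
Heavy syllables in the domain: 5, 6, 7. The rightmost is syllable 7 (dir).
Primary stress: syllable 7 → sa.to.pla.fa.guf.pa:p.ˈdir.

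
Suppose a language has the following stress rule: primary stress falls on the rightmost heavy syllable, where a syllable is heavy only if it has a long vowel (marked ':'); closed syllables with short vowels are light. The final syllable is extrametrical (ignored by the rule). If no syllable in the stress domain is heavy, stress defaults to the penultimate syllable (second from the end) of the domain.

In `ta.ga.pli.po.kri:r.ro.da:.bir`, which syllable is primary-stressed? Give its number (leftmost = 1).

7

The final syllable (8, bir) is extrametrical; the stress domain is syllables 1–7.
Weights: 1 ta L, 2 ga L, 3 pli L, 4 po L, 5 kri:r H, 6 ro L, 7 da: H.
Heavy syllables in the domain: 5, 7. The rightmost is syllable 7 (da:).
Primary stress: syllable 7 → ta.ga.pli.po.kri:r.ro.ˈda:.bir.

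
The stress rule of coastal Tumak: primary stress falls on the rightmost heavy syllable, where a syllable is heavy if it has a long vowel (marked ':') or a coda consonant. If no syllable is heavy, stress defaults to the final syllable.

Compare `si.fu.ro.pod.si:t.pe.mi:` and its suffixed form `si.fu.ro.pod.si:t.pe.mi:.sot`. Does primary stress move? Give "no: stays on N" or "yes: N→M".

Base `si.fu.ro.pod.si:t.pe.mi:` (7 syllables):
  Weights: 1 si L, 2 fu L, 3 ro L, 4 pod H, 5 si:t H, 6 pe L, 7 mi: H.
  Heavy syllables in the domain: 4, 5, 7. The rightmost is syllable 7 (mi:).
  → primary stress on syllable 7.
Suffixed `si.fu.ro.pod.si:t.pe.mi:.sot` (8 syllables):
  Weights: 1 si L, 2 fu L, 3 ro L, 4 pod H, 5 si:t H, 6 pe L, 7 mi: H, 8 sot H.
  Heavy syllables in the domain: 4, 5, 7, 8. The rightmost is syllable 8 (sot).
  → primary stress on syllable 8.

yes: 7→8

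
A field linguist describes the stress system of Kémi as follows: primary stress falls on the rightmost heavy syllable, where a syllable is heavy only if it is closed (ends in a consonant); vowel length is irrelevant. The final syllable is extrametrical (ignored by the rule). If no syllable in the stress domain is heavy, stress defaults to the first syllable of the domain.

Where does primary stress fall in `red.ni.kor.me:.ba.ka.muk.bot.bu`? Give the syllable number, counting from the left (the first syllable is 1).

The final syllable (9, bu) is extrametrical; the stress domain is syllables 1–8.
Weights: 1 red H, 2 ni L, 3 kor H, 4 me: L, 5 ba L, 6 ka L, 7 muk H, 8 bot H.
Heavy syllables in the domain: 1, 3, 7, 8. The rightmost is syllable 8 (bot).
Primary stress: syllable 8 → red.ni.kor.me:.ba.ka.muk.ˈbot.bu.

8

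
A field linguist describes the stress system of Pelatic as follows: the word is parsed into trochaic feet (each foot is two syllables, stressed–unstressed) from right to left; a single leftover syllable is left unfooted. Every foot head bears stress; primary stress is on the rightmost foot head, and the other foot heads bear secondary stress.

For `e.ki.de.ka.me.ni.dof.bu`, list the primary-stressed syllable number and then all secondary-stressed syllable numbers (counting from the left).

primary 7, secondary 1, 3, 5

Parse right to left into trochaic (ˈσσ) feet: (ˈe.ki) (ˈde.ka) (ˈme.ni) (ˈdof.bu).
Foot heads (stressed positions): 1, 3, 5, 7.
End Rule Rightmost: primary stress on the rightmost head = syllable 7.
Secondary stress on 1, 3, 5: ˌe.ki.ˌde.ka.ˌme.ni.ˈdof.bu.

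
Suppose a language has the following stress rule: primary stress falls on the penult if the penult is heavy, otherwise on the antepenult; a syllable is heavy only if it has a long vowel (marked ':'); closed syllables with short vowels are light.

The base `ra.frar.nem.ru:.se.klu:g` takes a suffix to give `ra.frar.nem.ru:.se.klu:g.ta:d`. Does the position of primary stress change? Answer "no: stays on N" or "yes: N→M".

Base `ra.frar.nem.ru:.se.klu:g` (6 syllables):
  Weights: 4 ru: H, 5 se L, 6 klu:g H.
  The penult (syllable 5, se) is light, so stress falls on the antepenult (syllable 4, ru:).
  → primary stress on syllable 4.
Suffixed `ra.frar.nem.ru:.se.klu:g.ta:d` (7 syllables):
  Weights: 5 se L, 6 klu:g H, 7 ta:d H.
  The penult (syllable 6, klu:g) is heavy, so it takes stress.
  → primary stress on syllable 6.

yes: 4→6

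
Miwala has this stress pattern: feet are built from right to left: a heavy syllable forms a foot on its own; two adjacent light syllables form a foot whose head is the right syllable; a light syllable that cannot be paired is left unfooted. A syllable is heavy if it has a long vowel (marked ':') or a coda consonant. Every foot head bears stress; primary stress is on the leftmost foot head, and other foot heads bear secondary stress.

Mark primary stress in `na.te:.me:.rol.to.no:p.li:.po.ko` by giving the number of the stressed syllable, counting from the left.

2

Weights: 1 na L, 2 te: H, 3 me: H, 4 rol H, 5 to L, 6 no:p H, 7 li: H, 8 po L, 9 ko L.
Parse right to left (heavy = foot alone; LL = one foot; stranded L unfooted): na (ˈte:) (ˈme:) (ˈrol) to (ˈno:p) (ˈli:) (po.ˈko).
Foot heads: 2, 3, 4, 6, 7, 9.
Primary stress on the leftmost head = syllable 2.
Primary stress: syllable 2 → na.ˈte:.me:.rol.to.no:p.li:.po.ko.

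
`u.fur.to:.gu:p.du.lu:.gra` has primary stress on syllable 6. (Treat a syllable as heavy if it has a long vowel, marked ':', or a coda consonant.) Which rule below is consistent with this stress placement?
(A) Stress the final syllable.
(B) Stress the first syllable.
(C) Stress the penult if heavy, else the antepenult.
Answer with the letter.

C

Rule A → syllable 7 (observed: 6).
Rule B → syllable 1 (observed: 6).
Rule C → syllable 6 ✓.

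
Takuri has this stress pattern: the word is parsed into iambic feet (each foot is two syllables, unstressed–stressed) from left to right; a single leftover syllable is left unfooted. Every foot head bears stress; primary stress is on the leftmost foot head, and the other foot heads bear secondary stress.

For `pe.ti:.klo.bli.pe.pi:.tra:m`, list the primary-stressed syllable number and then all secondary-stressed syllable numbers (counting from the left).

primary 2, secondary 4, 6

Parse left to right into iambic (σˈσ) feet: (pe.ˈti:) (klo.ˈbli) (pe.ˈpi:) tra:m. Syllable 7 is left unfooted.
Foot heads (stressed positions): 2, 4, 6.
End Rule Leftmost: primary stress on the leftmost head = syllable 2.
Secondary stress on 4, 6: pe.ˈti:.klo.ˌbli.pe.ˌpi:.tra:m.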